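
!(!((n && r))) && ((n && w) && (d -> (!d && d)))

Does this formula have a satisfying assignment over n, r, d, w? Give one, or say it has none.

n = True, r = True, d = False, w = True

  !(!((n && r))) = True
    !((n && r)) = False
      n && r = True
  (n && w) && (d -> (!d && d)) = True
    n && w = True
    d -> (!d && d) = True
      !d && d = False
        !d = True
Both conjuncts True, so the formula holds.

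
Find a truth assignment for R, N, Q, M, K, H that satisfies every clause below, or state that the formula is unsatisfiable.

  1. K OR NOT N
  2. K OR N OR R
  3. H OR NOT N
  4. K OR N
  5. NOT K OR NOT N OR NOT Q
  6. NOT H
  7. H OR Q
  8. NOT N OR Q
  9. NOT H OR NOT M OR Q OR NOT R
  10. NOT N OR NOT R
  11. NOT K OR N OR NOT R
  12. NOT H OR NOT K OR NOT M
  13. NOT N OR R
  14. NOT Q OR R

Unsatisfiable — no assignment works.

Case H = True:
  Clause (NOT H) is falsified — contradiction.
Case H = False:
  (H OR NOT N) forces N = False.
  (K OR N) forces K = True.
  (H OR Q) forces Q = True.
  (NOT K OR N OR NOT R) forces R = False.
  Clause (NOT Q OR R) is falsified — contradiction.
Both cases fail, so the formula is unsatisfiable.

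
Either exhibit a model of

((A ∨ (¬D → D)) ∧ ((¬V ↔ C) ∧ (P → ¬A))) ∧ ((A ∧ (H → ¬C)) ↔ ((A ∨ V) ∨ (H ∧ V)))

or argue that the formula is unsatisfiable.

V = True; P = False; A = True; C = False; H = True; D = True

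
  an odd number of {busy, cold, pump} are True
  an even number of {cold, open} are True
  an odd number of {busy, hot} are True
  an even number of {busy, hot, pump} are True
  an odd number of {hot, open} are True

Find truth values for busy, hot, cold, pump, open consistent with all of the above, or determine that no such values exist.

busy = True; hot = False; cold = True; pump = True; open = True

{busy, cold, pump}: 3 true → odd ✓
{cold, open}: 2 true → even ✓
{busy, hot}: 1 true → odd ✓
{busy, hot, pump}: 2 true → even ✓
{hot, open}: 1 true → odd ✓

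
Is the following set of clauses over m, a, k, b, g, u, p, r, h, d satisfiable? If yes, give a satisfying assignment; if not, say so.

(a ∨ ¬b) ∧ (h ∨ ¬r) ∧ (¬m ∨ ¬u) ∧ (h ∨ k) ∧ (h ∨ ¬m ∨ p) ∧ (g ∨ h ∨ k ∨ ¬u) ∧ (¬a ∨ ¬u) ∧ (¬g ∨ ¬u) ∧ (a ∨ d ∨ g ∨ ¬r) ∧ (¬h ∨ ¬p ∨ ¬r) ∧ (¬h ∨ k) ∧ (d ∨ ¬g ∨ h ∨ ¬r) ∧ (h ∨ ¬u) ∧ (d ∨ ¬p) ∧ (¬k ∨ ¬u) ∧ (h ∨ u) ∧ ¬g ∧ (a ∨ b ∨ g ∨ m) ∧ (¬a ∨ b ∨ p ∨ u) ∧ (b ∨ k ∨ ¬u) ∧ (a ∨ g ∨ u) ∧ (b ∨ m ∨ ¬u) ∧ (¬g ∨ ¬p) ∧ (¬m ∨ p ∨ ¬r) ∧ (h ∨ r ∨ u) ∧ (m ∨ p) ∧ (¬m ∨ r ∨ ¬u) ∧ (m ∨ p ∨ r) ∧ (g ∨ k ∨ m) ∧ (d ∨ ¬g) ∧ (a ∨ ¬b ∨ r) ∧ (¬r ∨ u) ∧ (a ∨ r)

m=T, a=T, k=T, b=F, g=F, u=F, p=T, r=F, h=T, d=T

Unit clause (¬g) forces g = False.
Set m = True.
  then (¬m ∨ ¬u) forces u = False.
  then (h ∨ u) forces h = True.
  then (a ∨ g ∨ u) forces a = True.
  then (¬r ∨ u) forces r = False.
  then (¬h ∨ k) forces k = True.
Set b = False.
  then (¬a ∨ b ∨ p ∨ u) forces p = True.
  then (d ∨ ¬p) forces d = True.
All clauses satisfied.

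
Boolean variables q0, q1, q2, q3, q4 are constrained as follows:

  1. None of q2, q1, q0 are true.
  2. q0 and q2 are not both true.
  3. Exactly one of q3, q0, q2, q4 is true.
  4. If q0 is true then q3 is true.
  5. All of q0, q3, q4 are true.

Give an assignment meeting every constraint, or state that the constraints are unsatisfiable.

Case q0 = True:
  Constraint (1) is violated (q0=T) — contradiction.
Case q0 = False:
  Constraint (5) is violated (q0=F) — contradiction.
Both cases fail — unsatisfiable.

Unsatisfiable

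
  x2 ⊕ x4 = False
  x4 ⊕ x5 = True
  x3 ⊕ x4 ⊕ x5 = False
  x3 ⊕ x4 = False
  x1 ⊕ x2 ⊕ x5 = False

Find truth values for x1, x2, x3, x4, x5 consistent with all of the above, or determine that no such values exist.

x1 = True, x2 = True, x3 = True, x4 = True, x5 = False

x2 ⊕ x4 = T ⊕ T = False ✓
x4 ⊕ x5 = T ⊕ F = True ✓
x3 ⊕ x4 ⊕ x5 = T ⊕ T ⊕ F = False ✓
x3 ⊕ x4 = T ⊕ T = False ✓
x1 ⊕ x2 ⊕ x5 = T ⊕ T ⊕ F = False ✓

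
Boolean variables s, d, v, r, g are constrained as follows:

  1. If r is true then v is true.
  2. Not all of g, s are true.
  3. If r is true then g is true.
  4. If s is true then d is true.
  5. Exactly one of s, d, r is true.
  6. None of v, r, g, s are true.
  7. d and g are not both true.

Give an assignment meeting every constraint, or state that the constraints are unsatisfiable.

s = False, d = True, v = False, r = False, g = False

  (1) r=F ⇒ v: vacuous ✓
  (2) {g, s}: 0/2 true — not all ✓
  (3) r=F ⇒ g: vacuous ✓
  (4) s=F ⇒ d: vacuous ✓
  (5) {s, d, r}: 1 true — exactly one ✓
  (6) {v, r, g, s}: 0 true — none ✓
  (7) d=T, g=F — not both ✓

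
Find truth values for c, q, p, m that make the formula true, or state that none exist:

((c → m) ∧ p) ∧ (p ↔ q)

c = False; q = True; p = True; m = False

  (c → m) ∧ p = True
    c → m = True
  p ↔ q = True
Both conjuncts True, so the formula holds.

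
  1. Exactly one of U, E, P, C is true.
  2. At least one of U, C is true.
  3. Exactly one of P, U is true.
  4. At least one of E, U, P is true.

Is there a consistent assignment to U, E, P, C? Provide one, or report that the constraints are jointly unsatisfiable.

U=T, E=F, P=F, C=F

  (1) {U, E, P, C}: 1 true — exactly one ✓
  (2) {U, C}: 1 true — at least one ✓
  (3) {P, U}: 1 true — exactly one ✓
  (4) {E, U, P}: 1 true — at least one ✓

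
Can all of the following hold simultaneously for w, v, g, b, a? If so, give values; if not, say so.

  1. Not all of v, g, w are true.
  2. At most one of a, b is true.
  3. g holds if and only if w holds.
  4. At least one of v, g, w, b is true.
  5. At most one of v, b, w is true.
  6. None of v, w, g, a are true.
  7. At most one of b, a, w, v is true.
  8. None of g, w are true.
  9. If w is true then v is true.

w=F; v=F; g=F; b=T; a=F

  (1) {v, g, w}: 0/3 true — not all ✓
  (2) {a, b}: 1 true — at most one ✓
  (3) g=F, w=F — same ✓
  (4) {v, g, w, b}: 1 true — at least one ✓
  (5) {v, b, w}: 1 true — at most one ✓
  (6) {v, w, g, a}: 0 true — none ✓
  (7) {b, a, w, v}: 1 true — at most one ✓
  (8) {g, w}: 0 true — none ✓
  (9) w=F ⇒ v: vacuous ✓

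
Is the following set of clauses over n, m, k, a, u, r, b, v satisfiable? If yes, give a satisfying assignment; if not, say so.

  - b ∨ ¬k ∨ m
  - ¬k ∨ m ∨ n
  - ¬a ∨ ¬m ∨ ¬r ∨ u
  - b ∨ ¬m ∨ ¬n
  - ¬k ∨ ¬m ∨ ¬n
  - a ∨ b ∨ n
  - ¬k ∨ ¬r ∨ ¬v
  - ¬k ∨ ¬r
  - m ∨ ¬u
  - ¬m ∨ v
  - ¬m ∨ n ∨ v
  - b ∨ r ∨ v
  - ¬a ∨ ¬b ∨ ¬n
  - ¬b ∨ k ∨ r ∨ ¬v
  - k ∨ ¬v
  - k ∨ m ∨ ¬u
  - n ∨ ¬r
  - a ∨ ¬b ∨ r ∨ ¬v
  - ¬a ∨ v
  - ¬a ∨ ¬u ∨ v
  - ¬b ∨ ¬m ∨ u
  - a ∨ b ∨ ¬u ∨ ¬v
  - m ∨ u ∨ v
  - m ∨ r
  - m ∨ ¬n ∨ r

n: False; m: True; k: True; a: True; u: True; r: False; b: True; v: True

Set n = False.
  then (n ∨ ¬r) forces r = False.
  then (m ∨ r) forces m = True.
  then (¬m ∨ v) forces v = True.
  then (k ∨ ¬v) forces k = True.
Try a = False:
  (a ∨ b ∨ n) forces b = True.
  clause (a ∨ ¬b ∨ r ∨ ¬v) is falsified — backtrack.
So a = True.
Set u = True.
Set b = True.
All clauses satisfied.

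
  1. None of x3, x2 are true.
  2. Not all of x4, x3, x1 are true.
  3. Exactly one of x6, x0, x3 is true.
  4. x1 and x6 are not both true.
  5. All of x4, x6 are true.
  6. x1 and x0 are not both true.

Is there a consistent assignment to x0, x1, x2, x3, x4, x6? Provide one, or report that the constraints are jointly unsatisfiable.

x0 = False, x1 = False, x2 = False, x3 = False, x4 = True, x6 = True

  (1) {x3, x2}: 0 true — none ✓
  (2) {x4, x3, x1}: 1/3 true — not all ✓
  (3) {x6, x0, x3}: 1 true — exactly one ✓
  (4) x1=F, x6=T — not both ✓
  (5) {x4, x6}: all 2 true ✓
  (6) x1=F, x0=F — not both ✓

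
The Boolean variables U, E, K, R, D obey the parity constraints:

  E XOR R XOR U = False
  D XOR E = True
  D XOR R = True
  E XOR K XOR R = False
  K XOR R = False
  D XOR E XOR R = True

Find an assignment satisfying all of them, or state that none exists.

U = False, E = False, K = False, R = False, D = True

E XOR R XOR U = F XOR F XOR F = False ✓
D XOR E = T XOR F = True ✓
D XOR R = T XOR F = True ✓
E XOR K XOR R = F XOR F XOR F = False ✓
K XOR R = F XOR F = False ✓
D XOR E XOR R = T XOR F XOR F = True ✓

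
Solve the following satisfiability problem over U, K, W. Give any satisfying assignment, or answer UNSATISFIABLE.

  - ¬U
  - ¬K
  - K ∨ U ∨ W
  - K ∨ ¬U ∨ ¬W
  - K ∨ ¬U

Unit clause (¬U) forces U = False.
Unit clause (¬K) forces K = False.
In (K ∨ U ∨ W) only W is left, so W = True.
Check each clause:
  (¬U): ¬U holds.
  (¬K): ¬K holds.
  (K ∨ U ∨ W): W holds.
  (K ∨ ¬U ∨ ¬W): ¬U holds.
  (K ∨ ¬U): ¬U holds.
All clauses satisfied.

U: False; K: False; W: True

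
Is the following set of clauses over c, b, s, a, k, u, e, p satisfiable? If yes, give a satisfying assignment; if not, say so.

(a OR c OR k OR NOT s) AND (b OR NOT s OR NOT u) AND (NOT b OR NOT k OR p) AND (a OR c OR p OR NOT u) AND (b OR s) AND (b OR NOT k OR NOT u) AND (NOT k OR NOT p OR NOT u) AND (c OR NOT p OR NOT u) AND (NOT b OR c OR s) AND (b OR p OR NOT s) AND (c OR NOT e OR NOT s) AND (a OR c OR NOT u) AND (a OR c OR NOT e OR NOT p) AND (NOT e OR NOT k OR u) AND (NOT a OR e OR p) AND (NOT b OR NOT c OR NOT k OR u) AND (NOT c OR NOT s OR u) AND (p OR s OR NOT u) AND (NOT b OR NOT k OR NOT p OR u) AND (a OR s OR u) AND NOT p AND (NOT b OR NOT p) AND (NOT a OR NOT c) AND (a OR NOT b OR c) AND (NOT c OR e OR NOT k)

Unit clause (NOT p) forces p = False.
Set c = True.
  then (NOT a OR NOT c) forces a = False.
Try b = False:
  (b OR s) forces s = True.
  clause (b OR p OR NOT s) is falsified — backtrack.
So b = True.
  then (NOT b OR NOT k OR p) forces k = False.
Set s = True.
  then (NOT c OR NOT s OR u) forces u = True.
Set e = False.
All clauses satisfied.

c = True, b = True, s = True, a = False, k = False, u = True, e = False, p = False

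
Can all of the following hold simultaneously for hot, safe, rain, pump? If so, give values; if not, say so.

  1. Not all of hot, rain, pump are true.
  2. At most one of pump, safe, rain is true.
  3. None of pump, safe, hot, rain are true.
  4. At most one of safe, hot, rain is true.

hot: False; safe: False; rain: False; pump: False

  (1) {hot, rain, pump}: 0/3 true — not all ✓
  (2) {pump, safe, rain}: 0 true — at most one ✓
  (3) {pump, safe, hot, rain}: 0 true — none ✓
  (4) {safe, hot, rain}: 0 true — at most one ✓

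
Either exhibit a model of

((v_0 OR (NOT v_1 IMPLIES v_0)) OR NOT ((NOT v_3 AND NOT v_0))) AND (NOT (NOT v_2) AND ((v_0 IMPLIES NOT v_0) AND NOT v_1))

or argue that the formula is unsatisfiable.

v_0 = False; v_1 = False; v_2 = True; v_3 = True

  (v_0 OR (NOT v_1 IMPLIES v_0)) OR NOT ((NOT v_3 AND NOT v_0)) = True
    v_0 OR (NOT v_1 IMPLIES v_0) = False
      NOT v_1 IMPLIES v_0 = False
        NOT v_1 = True
    NOT ((NOT v_3 AND NOT v_0)) = True
      NOT v_3 AND NOT v_0 = False
        NOT v_3 = False
        NOT v_0 = True
  NOT (NOT v_2) AND ((v_0 IMPLIES NOT v_0) AND NOT v_1) = True
    NOT (NOT v_2) = True
      NOT v_2 = False
    (v_0 IMPLIES NOT v_0) AND NOT v_1 = True
      v_0 IMPLIES NOT v_0 = True
        NOT v_0 = True
      NOT v_1 = True
Both conjuncts True, so the formula holds.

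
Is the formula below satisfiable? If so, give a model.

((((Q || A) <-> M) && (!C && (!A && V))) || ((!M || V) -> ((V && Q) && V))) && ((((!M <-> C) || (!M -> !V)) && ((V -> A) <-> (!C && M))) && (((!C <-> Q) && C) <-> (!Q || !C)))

V=T; C=T; M=F; Q=T; A=F

  (((Q || A) <-> M) && (!C && (!A && V))) || ((!M || V) -> ((V && Q) && V)) = True
    ((Q || A) <-> M) && (!C && (!A && V)) = False
      (Q || A) <-> M = False
        Q || A = True
      !C && (!A && V) = False
        !C = False
        !A && V = True
          !A = True
    (!M || V) -> ((V && Q) && V) = True
      !M || V = True
        !M = True
      (V && Q) && V = True
        V && Q = True
  (((!M <-> C) || (!M -> !V)) && ((V -> A) <-> (!C && M))) && (((!C <-> Q) && C) <-> (!Q || !C)) = True
    ((!M <-> C) || (!M -> !V)) && ((V -> A) <-> (!C && M)) = True
      (!M <-> C) || (!M -> !V) = True
        !M <-> C = True
          !M = True
        !M -> !V = False
          !M = True
          !V = False
      (V -> A) <-> (!C && M) = True
        V -> A = False
        !C && M = False
          !C = False
    ((!C <-> Q) && C) <-> (!Q || !C) = True
      (!C <-> Q) && C = False
        !C <-> Q = False
          !C = False
      !Q || !C = False
        !Q = False
        !C = False
Both conjuncts True, so the formula holds.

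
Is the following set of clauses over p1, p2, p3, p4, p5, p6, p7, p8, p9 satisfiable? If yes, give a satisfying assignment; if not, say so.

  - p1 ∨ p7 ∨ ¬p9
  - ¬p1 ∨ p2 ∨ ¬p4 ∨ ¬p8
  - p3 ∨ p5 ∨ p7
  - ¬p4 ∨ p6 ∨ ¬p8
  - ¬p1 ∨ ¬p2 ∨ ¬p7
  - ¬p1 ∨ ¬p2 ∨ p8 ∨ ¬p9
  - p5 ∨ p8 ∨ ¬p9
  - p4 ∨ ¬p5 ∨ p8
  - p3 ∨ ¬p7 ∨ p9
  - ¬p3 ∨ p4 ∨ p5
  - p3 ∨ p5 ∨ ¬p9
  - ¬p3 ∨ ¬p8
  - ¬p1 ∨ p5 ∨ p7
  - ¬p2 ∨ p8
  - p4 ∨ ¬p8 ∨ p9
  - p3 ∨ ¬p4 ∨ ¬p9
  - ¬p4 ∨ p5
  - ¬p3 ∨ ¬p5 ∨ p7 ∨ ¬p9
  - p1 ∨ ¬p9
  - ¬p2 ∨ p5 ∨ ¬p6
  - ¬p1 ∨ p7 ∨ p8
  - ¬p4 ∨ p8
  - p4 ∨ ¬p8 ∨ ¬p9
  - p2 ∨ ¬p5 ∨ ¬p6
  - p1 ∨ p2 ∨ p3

p1=T, p2=T, p3=F, p4=T, p5=T, p6=T, p7=F, p8=T, p9=F

Set p1 = True.
Set p2 = True.
  then (¬p1 ∨ ¬p2 ∨ ¬p7) forces p7 = False.
  then (¬p1 ∨ p5 ∨ p7) forces p5 = True.
  then (¬p2 ∨ p8) forces p8 = True.
  then (¬p3 ∨ ¬p8) forces p3 = False.
Set p4 = True.
  then (¬p4 ∨ p6 ∨ ¬p8) forces p6 = True.
  then (p3 ∨ ¬p4 ∨ ¬p9) forces p9 = False.
All clauses satisfied.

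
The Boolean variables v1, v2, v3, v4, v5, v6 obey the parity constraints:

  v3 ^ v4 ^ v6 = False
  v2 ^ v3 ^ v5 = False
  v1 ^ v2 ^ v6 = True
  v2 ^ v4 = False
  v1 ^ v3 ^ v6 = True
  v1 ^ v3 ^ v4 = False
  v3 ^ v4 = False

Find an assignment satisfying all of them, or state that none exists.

v1 = False; v2 = True; v3 = True; v4 = True; v5 = False; v6 = False

v3 ^ v4 ^ v6 = T ^ T ^ F = False ✓
v2 ^ v3 ^ v5 = T ^ T ^ F = False ✓
v1 ^ v2 ^ v6 = F ^ T ^ F = True ✓
v2 ^ v4 = T ^ T = False ✓
v1 ^ v3 ^ v6 = F ^ T ^ F = True ✓
v1 ^ v3 ^ v4 = F ^ T ^ T = False ✓
v3 ^ v4 = T ^ T = False ✓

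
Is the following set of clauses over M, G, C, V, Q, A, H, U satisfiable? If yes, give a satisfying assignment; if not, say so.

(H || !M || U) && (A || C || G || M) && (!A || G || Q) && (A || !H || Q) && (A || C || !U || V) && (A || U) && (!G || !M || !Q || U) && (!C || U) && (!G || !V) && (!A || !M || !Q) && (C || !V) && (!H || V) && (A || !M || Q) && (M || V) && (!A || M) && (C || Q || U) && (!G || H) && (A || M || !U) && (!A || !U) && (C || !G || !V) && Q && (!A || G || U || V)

M = True, G = False, C = True, V = False, Q = True, A = False, H = False, U = True

Unit clause (Q) forces Q = True.
Set M = True.
  then (!A || !M || !Q) forces A = False.
  then (A || U) forces U = True.
Try G = True:
  (!G || !V) forces V = False.
  (A || C || !U || V) forces C = True.
  (!H || V) forces H = False.
  clause (!G || H) is falsified — backtrack.
So G = False.
Set C = True.
Set V = False.
  then (!H || V) forces H = False.
All clauses satisfied.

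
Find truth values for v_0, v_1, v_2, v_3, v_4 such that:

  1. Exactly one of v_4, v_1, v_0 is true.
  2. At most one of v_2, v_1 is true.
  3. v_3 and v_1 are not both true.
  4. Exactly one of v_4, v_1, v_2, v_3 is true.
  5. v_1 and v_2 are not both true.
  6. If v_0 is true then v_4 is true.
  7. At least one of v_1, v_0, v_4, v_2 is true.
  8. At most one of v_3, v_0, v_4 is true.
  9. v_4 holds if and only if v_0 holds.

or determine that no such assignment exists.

v_0 = False, v_1 = True, v_2 = False, v_3 = False, v_4 = False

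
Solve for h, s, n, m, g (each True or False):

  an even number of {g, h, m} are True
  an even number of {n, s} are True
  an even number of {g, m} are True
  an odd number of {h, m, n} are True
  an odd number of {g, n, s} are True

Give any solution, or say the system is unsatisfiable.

h=F, s=F, n=F, m=T, g=T

{g, h, m}: 2 true → even ✓
{n, s}: 0 true → even ✓
{g, m}: 2 true → even ✓
{h, m, n}: 1 true → odd ✓
{g, n, s}: 1 true → odd ✓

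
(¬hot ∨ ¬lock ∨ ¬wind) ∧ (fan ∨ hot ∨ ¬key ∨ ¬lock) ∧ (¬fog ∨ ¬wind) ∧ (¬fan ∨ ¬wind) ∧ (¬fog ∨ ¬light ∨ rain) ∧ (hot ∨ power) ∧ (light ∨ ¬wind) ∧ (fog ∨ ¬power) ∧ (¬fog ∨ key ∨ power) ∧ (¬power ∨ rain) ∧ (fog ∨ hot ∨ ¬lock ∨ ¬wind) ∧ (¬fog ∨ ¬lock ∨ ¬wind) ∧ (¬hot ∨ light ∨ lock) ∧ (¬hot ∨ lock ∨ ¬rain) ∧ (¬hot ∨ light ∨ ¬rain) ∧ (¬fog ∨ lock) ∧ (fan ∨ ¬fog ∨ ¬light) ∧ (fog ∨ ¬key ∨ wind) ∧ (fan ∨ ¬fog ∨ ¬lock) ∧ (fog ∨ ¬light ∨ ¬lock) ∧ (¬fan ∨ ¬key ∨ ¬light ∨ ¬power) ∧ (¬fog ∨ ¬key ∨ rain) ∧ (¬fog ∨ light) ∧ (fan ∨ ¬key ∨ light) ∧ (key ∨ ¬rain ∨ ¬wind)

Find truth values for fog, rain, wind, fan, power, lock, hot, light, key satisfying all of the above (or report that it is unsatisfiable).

fog: False, rain: False, wind: False, fan: False, power: False, lock: False, hot: True, light: True, key: False

Set fog = False.
  then (fog ∨ ¬power) forces power = False.
  then (hot ∨ power) forces hot = True.
Try rain = True:
  (¬hot ∨ lock ∨ ¬rain) forces lock = True.
  (¬hot ∨ ¬lock ∨ ¬wind) forces wind = False.
  (¬hot ∨ light ∨ ¬rain) forces light = True.
  clause (fog ∨ ¬light ∨ ¬lock) is falsified — backtrack.
So rain = False.
Set wind = False.
  then (fog ∨ ¬key ∨ wind) forces key = False.
Set fan = False.
Set lock = False.
  then (¬hot ∨ light ∨ lock) forces light = True.
All clauses satisfied.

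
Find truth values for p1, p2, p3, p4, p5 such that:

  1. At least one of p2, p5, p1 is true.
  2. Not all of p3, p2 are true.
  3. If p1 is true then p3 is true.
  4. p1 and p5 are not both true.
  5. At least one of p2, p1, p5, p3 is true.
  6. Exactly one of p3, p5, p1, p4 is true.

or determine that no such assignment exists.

p1 = False; p2 = True; p3 = False; p4 = False; p5 = True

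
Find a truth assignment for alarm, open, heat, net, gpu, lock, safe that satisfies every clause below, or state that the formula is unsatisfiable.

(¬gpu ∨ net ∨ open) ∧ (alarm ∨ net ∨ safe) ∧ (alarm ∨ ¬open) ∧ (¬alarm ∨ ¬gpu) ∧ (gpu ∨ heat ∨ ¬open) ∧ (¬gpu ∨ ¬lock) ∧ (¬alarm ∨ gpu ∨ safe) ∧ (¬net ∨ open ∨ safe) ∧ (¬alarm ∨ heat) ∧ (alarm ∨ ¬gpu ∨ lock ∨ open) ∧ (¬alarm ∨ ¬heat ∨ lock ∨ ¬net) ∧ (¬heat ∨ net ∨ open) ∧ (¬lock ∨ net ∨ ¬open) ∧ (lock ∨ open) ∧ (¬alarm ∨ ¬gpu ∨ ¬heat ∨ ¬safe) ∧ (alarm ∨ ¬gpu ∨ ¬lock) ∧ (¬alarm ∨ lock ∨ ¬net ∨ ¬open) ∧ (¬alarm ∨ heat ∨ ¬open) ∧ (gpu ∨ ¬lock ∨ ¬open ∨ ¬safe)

Set alarm = False.
  then (alarm ∨ ¬open) forces open = False.
  then (lock ∨ open) forces lock = True.
  then (alarm ∨ ¬gpu ∨ ¬lock) forces gpu = False.
Set heat = False.
Set net = False.
  then (alarm ∨ net ∨ safe) forces safe = True.
All clauses satisfied.

alarm: False, open: False, heat: False, net: False, gpu: False, lock: True, safe: True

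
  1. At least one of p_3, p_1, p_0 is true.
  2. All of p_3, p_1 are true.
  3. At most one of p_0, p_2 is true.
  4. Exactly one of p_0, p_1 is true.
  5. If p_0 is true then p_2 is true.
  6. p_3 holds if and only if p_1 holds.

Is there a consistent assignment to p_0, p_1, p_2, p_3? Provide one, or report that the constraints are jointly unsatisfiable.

p_0 = False; p_1 = True; p_2 = True; p_3 = True

  (1) {p_3, p_1, p_0}: 2 true — at least one ✓
  (2) {p_3, p_1}: all 2 true ✓
  (3) {p_0, p_2}: 1 true — at most one ✓
  (4) {p_0, p_1}: 1 true — exactly one ✓
  (5) p_0=F ⇒ p_2: vacuous ✓
  (6) p_3=T, p_1=T — same ✓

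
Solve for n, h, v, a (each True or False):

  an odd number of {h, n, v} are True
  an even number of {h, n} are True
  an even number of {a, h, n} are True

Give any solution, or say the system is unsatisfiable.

n: True; h: True; v: True; a: False

{h, n, v}: 3 true → odd ✓
{h, n}: 2 true → even ✓
{a, h, n}: 2 true → even ✓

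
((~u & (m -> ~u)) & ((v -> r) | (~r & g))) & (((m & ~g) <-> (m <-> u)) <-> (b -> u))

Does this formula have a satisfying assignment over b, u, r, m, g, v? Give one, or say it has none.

b=T, u=F, r=T, m=F, g=F, v=F

  (~u & (m -> ~u)) & ((v -> r) | (~r & g)) = True
    ~u & (m -> ~u) = True
      ~u = True
      m -> ~u = True
        ~u = True
    (v -> r) | (~r & g) = True
      v -> r = True
      ~r & g = False
        ~r = False
  ((m & ~g) <-> (m <-> u)) <-> (b -> u) = True
    (m & ~g) <-> (m <-> u) = False
      m & ~g = False
        ~g = True
      m <-> u = True
    b -> u = False
Both conjuncts True, so the formula holds.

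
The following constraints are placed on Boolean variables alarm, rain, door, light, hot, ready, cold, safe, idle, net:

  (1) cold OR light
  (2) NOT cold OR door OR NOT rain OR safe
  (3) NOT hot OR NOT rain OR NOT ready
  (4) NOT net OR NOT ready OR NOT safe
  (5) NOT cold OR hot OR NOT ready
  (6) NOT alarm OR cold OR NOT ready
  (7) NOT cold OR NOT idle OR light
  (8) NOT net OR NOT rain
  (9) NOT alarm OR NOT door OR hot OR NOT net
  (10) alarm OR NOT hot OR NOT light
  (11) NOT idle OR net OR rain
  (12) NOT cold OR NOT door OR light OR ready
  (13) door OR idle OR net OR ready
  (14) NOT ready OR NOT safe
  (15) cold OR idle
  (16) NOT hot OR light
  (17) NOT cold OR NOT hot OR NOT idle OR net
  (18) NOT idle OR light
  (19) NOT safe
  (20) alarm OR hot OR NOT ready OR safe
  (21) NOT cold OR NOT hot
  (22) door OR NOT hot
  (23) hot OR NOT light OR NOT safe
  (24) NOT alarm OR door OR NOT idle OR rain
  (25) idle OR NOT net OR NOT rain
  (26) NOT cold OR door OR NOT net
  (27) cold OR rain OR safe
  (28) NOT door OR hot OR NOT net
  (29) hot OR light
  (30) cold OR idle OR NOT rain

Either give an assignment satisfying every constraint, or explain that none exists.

Unit clause (NOT safe) forces safe = False.
Set alarm = True.
Set rain = True.
  then (NOT net OR NOT rain) forces net = False.
Set door = True.
Try light = False:
  (cold OR light) forces cold = True.
  (NOT cold OR NOT idle OR light) forces idle = False.
  (NOT cold OR NOT door OR light OR ready) forces ready = True.
  (NOT hot OR NOT rain OR NOT ready) forces hot = False.
  clause (NOT cold OR hot OR NOT ready) is falsified — backtrack.
So light = True.
Set hot = False.
Try ready = True:
  (NOT cold OR hot OR NOT ready) forces cold = False.
  clause (NOT alarm OR cold OR NOT ready) is falsified — backtrack.
So ready = False.
Set cold = False.
  then (cold OR idle) forces idle = True.
All clauses satisfied.

alarm = True, rain = True, door = True, light = True, hot = False, ready = False, cold = False, safe = False, idle = True, net = False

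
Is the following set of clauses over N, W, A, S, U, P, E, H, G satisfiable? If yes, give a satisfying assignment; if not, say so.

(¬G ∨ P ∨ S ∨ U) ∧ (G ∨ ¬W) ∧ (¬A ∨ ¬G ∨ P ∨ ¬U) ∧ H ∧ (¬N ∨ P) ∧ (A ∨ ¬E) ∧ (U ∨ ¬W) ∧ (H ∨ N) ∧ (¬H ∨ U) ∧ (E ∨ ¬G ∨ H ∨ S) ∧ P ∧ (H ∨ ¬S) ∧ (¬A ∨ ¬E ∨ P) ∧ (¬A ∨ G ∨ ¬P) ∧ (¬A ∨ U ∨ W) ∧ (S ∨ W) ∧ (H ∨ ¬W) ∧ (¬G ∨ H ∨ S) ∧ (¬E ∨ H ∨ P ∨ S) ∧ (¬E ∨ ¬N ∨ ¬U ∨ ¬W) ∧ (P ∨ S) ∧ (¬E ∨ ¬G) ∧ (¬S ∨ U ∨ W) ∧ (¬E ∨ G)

Unit clause (H) forces H = True.
In (¬H ∨ U) only U is left, so U = True.
Unit clause (P) forces P = True.
Set N = True.
Set W = True.
  then (G ∨ ¬W) forces G = True.
  then (¬E ∨ ¬N ∨ ¬U ∨ ¬W) forces E = False.
Set A = False.
Set S = True.
All clauses satisfied.

N=T, W=T, A=F, S=T, U=T, P=T, E=F, H=T, G=T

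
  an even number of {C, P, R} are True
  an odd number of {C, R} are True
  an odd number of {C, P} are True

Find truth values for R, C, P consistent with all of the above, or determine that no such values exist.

R = True; C = False; P = True

{C, P, R}: 2 true → even ✓
{C, R}: 1 true → odd ✓
{C, P}: 1 true → odd ✓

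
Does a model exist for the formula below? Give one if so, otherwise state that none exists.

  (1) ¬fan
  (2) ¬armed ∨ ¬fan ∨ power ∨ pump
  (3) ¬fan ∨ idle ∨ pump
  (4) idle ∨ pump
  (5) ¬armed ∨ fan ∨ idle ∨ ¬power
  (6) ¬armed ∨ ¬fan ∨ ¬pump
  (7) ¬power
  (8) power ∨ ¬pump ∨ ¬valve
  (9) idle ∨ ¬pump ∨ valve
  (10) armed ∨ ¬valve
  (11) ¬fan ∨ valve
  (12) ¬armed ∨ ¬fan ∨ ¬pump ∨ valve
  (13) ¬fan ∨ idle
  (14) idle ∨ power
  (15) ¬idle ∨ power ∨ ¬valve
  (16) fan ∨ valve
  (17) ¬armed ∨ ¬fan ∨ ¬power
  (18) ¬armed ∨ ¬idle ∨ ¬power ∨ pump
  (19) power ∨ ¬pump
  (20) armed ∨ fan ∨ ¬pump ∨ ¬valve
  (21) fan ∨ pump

Unsatisfiable — no assignment works.

Case fan = True:
  Clause (¬fan) is falsified — contradiction.
Case fan = False:
  (¬power) forces power = False.
  (idle ∨ power) forces idle = True.
  (¬idle ∨ power ∨ ¬valve) forces valve = False.
  Clause (fan ∨ valve) is falsified — contradiction.
Both cases fail, so the formula is unsatisfiable.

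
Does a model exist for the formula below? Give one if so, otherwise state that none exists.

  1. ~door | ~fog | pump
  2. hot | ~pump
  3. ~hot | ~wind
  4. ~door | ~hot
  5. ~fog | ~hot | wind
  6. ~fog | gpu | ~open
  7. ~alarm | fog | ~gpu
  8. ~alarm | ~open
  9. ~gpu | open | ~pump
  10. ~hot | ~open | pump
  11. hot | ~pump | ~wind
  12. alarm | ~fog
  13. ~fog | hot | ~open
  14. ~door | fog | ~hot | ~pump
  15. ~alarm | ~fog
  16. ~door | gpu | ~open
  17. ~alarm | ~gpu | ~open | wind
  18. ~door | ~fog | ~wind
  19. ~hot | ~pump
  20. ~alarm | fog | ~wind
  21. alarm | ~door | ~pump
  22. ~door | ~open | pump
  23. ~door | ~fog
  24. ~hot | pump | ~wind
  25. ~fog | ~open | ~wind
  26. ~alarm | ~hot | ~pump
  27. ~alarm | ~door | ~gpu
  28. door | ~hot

Try fog = True:
  (alarm | ~fog) forces alarm = True.
  clause (~alarm | ~fog) is falsified — backtrack.
So fog = False.
Set door = True.
  then (~door | ~hot) forces hot = False.
  then (hot | ~pump) forces pump = False.
  then (~door | ~open | pump) forces open = False.
Set gpu = True.
  then (~alarm | fog | ~gpu) forces alarm = False.
Set wind = False.
All clauses satisfied.

fog = False, door = True, hot = False, gpu = True, open = False, alarm = False, wind = False, pump = False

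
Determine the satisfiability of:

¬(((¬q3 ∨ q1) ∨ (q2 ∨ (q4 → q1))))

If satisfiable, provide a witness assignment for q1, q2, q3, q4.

q1: False; q2: False; q3: True; q4: True

  ¬(((¬q3 ∨ q1) ∨ (q2 ∨ (q4 → q1)))) = True
    (¬q3 ∨ q1) ∨ (q2 ∨ (q4 → q1)) = False
      ¬q3 ∨ q1 = False
        ¬q3 = False
      q2 ∨ (q4 → q1) = False
        q4 → q1 = False
The formula evaluates to True.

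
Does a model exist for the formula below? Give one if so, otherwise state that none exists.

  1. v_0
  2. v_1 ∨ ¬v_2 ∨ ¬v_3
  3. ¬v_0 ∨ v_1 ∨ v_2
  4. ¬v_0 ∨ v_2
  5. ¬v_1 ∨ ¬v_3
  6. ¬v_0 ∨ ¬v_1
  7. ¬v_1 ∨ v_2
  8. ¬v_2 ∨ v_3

Unsatisfiable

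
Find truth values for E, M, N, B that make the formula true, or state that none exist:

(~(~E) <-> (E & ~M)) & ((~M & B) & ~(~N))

E=T; M=F; N=T; B=T

  ~(~E) <-> (E & ~M) = True
    ~(~E) = True
      ~E = False
    E & ~M = True
      ~M = True
  (~M & B) & ~(~N) = True
    ~M & B = True
      ~M = True
    ~(~N) = True
      ~N = False
Both conjuncts True, so the formula holds.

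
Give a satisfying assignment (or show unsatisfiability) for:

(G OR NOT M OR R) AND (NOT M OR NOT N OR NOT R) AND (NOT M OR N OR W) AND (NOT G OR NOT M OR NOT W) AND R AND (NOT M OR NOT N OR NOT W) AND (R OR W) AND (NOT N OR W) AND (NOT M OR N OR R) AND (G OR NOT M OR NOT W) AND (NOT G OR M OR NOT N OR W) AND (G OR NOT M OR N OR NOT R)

Unit clause (R) forces R = True.
Set W = False.
  then (NOT N OR W) forces N = False.
  then (NOT M OR N OR W) forces M = False.
Set G = False.
All clauses satisfied.

R = True, W = False, M = False, N = False, G = False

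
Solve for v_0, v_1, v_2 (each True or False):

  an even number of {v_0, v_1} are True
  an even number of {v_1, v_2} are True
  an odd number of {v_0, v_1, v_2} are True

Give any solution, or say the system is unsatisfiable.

v_0=T, v_1=T, v_2=T

{v_0, v_1}: 2 true → even ✓
{v_1, v_2}: 2 true → even ✓
{v_0, v_1, v_2}: 3 true → odd ✓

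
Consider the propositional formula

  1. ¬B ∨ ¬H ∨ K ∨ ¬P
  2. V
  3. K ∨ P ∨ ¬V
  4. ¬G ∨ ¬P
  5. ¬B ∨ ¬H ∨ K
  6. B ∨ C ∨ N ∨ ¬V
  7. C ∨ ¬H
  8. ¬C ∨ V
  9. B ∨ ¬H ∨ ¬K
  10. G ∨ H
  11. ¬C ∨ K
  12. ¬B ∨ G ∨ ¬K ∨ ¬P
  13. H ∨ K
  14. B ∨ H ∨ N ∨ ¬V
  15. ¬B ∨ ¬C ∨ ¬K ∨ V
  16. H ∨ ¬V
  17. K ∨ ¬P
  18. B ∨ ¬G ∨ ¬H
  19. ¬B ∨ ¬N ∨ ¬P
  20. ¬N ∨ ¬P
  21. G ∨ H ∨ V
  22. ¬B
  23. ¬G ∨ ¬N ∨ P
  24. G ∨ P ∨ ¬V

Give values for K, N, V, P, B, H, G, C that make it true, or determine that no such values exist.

Case V = True:
  (H ∨ ¬V) forces H = True.
  (C ∨ ¬H) forces C = True.
  (¬C ∨ K) forces K = True.
  (B ∨ ¬H ∨ ¬K) forces B = True.
  Clause (¬B) is falsified — contradiction.
Case V = False:
  Clause (V) is falsified — contradiction.
Both cases fail, so the formula is unsatisfiable.

UNSATISFIABLE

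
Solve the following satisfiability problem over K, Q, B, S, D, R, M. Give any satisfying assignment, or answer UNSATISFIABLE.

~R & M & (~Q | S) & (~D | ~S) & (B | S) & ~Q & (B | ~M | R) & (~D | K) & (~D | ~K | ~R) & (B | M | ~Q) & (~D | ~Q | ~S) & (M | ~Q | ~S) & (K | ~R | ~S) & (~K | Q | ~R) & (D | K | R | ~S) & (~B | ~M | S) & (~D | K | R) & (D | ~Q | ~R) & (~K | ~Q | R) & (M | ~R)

K: True; Q: False; B: True; S: True; D: False; R: False; M: True

Unit clause (~R) forces R = False.
Unit clause (M) forces M = True.
Unit clause (~Q) forces Q = False.
In (B | ~M | R) only B is left, so B = True.
In (~B | ~M | S) only S is left, so S = True.
In (~D | ~S) only ~D is left, so D = False.
In (D | K | R | ~S) only K is left, so K = True.
All clauses satisfied.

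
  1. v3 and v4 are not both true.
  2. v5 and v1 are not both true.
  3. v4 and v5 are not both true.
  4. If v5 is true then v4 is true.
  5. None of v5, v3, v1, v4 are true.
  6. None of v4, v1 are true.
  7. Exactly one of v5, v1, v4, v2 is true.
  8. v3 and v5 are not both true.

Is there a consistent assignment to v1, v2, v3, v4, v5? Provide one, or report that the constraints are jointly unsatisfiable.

v1: False, v2: True, v3: False, v4: False, v5: False

  (1) v3=F, v4=F — not both ✓
  (2) v5=F, v1=F — not both ✓
  (3) v4=F, v5=F — not both ✓
  (4) v5=F ⇒ v4: vacuous ✓
  (5) {v5, v3, v1, v4}: 0 true — none ✓
  (6) {v4, v1}: 0 true — none ✓
  (7) {v5, v1, v4, v2}: 1 true — exactly one ✓
  (8) v3=F, v5=F — not both ✓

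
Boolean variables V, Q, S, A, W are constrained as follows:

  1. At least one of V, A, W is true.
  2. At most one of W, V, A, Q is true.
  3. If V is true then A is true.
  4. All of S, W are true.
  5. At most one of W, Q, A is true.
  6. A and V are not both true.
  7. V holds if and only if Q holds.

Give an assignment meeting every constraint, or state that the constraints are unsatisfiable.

V = False, Q = False, S = True, A = False, W = True

  (1) {V, A, W}: 1 true — at least one ✓
  (2) {W, V, A, Q}: 1 true — at most one ✓
  (3) V=F ⇒ A: vacuous ✓
  (4) {S, W}: all 2 true ✓
  (5) {W, Q, A}: 1 true — at most one ✓
  (6) A=F, V=F — not both ✓
  (7) V=F, Q=F — same ✓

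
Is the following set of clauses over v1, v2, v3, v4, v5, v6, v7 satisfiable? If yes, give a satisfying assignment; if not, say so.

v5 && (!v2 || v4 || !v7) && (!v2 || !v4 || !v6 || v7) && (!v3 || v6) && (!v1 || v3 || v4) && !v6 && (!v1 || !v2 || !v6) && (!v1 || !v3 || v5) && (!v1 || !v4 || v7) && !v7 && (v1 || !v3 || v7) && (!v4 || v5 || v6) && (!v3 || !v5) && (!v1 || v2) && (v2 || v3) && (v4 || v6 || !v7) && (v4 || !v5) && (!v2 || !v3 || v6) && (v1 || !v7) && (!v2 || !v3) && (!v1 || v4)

v1 = False; v2 = True; v3 = False; v4 = True; v5 = True; v6 = False; v7 = False

Unit clause (v5) forces v5 = True.
Unit clause (!v6) forces v6 = False.
Unit clause (!v7) forces v7 = False.
In (!v3 || !v5) only !v3 is left, so v3 = False.
In (v2 || v3) only v2 is left, so v2 = True.
In (v4 || !v5) only v4 is left, so v4 = True.
In (!v1 || !v4 || v7) only !v1 is left, so v1 = False.
All clauses satisfied.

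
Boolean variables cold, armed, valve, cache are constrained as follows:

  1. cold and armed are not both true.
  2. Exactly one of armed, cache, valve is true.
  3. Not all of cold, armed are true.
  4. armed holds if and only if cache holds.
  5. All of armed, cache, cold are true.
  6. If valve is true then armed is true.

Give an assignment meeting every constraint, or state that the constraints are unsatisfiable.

Case cold = True:
  (1) with cold=T forces armed = False.
  Constraint (5) is violated (armed=F) — contradiction.
Case cold = False:
  Constraint (5) is violated (cold=F) — contradiction.
Both cases fail — unsatisfiable.

Unsatisfiable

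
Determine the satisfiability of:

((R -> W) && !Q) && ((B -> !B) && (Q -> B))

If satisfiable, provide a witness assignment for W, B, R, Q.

W: True, B: False, R: False, Q: False

  (R -> W) && !Q = True
    R -> W = True
    !Q = True
  (B -> !B) && (Q -> B) = True
    B -> !B = True
      !B = True
    Q -> B = True
Both conjuncts True, so the formula holds.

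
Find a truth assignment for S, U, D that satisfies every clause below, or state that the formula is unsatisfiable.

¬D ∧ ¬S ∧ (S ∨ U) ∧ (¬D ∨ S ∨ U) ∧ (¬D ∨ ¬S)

Unit clause (¬D) forces D = False.
Unit clause (¬S) forces S = False.
In (S ∨ U) only U is left, so U = True.
Check each clause:
  (¬D): ¬D holds.
  (¬S): ¬S holds.
  (S ∨ U): U holds.
  (¬D ∨ S ∨ U): ¬D holds.
  (¬D ∨ ¬S): ¬D holds.
All clauses satisfied.

S: False, U: True, D: False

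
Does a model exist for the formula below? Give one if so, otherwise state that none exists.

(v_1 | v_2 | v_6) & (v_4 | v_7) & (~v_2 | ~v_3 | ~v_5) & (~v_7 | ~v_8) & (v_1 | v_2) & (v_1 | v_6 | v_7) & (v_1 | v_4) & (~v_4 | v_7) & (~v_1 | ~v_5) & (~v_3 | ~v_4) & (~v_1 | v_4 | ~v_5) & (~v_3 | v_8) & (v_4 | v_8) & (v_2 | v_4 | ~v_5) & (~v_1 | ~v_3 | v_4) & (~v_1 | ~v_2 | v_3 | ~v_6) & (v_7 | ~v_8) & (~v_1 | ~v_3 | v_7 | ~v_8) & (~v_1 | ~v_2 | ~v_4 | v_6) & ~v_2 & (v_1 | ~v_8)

v_1 = True, v_2 = False, v_3 = False, v_4 = True, v_5 = False, v_6 = True, v_7 = True, v_8 = False

Unit clause (~v_2) forces v_2 = False.
In (v_1 | v_2) only v_1 is left, so v_1 = True.
In (~v_1 | ~v_5) only ~v_5 is left, so v_5 = False.
Try v_3 = True:
  (~v_3 | ~v_4) forces v_4 = False.
  clause (~v_1 | ~v_3 | v_4) is falsified — backtrack.
So v_3 = False.
Try v_4 = False:
  (v_4 | v_7) forces v_7 = True.
  (~v_7 | ~v_8) forces v_8 = False.
  clause (v_4 | v_8) is falsified — backtrack.
So v_4 = True.
  then (~v_4 | v_7) forces v_7 = True.
  then (~v_7 | ~v_8) forces v_8 = False.
Set v_6 = True.
All clauses satisfied.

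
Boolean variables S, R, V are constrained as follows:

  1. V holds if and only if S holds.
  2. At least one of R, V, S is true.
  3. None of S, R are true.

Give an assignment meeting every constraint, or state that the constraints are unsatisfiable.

Case R = True:
  Constraint (3) is violated (R=T) — contradiction.
Case R = False:
  (3) forces S = False.
  (1) with S=F forces V = False.
  Constraint (2) is violated (R=F, V=F, S=F) — contradiction.
Both cases fail — unsatisfiable.

The formula is unsatisfiable.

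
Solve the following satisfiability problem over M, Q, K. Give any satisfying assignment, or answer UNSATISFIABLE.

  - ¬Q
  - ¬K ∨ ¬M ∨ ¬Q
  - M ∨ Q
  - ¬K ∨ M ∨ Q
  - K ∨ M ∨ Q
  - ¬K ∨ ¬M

Unit clause (¬Q) forces Q = False.
In (M ∨ Q) only M is left, so M = True.
In (¬K ∨ ¬M) only ¬K is left, so K = False.
Check each clause:
  (¬Q): ¬Q holds.
  (¬K ∨ ¬M ∨ ¬Q): ¬K holds.
  (M ∨ Q): M holds.
  (¬K ∨ M ∨ Q): ¬K holds.
  (K ∨ M ∨ Q): M holds.
  (¬K ∨ ¬M): ¬K holds.
All clauses satisfied.

M=T; Q=F; K=F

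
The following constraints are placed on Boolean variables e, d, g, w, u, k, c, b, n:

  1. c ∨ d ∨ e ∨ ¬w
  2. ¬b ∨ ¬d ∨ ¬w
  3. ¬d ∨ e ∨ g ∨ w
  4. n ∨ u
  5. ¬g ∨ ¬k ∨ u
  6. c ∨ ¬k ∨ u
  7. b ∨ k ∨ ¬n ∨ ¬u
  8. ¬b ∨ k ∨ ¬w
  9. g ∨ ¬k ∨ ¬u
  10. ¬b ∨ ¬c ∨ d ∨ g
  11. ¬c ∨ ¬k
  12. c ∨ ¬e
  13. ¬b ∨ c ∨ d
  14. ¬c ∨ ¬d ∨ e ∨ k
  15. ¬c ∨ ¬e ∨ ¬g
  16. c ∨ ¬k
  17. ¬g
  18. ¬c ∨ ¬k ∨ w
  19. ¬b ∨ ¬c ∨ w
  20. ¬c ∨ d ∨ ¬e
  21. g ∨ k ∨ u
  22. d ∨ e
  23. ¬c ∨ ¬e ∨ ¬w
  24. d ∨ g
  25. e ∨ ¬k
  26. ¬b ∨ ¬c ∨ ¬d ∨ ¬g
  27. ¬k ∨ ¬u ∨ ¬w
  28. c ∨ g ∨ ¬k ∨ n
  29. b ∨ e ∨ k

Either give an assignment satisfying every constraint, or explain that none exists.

e: True, d: True, g: False, w: False, u: True, k: False, c: True, b: False, n: False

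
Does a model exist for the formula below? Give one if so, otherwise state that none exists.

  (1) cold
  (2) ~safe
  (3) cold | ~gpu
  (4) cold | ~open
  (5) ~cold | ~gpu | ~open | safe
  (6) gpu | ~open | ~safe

Unit clause (cold) forces cold = True.
Unit clause (~safe) forces safe = False.
Set gpu = False.
Set open = True.
All clauses satisfied.

safe=F; gpu=F; open=T; cold=T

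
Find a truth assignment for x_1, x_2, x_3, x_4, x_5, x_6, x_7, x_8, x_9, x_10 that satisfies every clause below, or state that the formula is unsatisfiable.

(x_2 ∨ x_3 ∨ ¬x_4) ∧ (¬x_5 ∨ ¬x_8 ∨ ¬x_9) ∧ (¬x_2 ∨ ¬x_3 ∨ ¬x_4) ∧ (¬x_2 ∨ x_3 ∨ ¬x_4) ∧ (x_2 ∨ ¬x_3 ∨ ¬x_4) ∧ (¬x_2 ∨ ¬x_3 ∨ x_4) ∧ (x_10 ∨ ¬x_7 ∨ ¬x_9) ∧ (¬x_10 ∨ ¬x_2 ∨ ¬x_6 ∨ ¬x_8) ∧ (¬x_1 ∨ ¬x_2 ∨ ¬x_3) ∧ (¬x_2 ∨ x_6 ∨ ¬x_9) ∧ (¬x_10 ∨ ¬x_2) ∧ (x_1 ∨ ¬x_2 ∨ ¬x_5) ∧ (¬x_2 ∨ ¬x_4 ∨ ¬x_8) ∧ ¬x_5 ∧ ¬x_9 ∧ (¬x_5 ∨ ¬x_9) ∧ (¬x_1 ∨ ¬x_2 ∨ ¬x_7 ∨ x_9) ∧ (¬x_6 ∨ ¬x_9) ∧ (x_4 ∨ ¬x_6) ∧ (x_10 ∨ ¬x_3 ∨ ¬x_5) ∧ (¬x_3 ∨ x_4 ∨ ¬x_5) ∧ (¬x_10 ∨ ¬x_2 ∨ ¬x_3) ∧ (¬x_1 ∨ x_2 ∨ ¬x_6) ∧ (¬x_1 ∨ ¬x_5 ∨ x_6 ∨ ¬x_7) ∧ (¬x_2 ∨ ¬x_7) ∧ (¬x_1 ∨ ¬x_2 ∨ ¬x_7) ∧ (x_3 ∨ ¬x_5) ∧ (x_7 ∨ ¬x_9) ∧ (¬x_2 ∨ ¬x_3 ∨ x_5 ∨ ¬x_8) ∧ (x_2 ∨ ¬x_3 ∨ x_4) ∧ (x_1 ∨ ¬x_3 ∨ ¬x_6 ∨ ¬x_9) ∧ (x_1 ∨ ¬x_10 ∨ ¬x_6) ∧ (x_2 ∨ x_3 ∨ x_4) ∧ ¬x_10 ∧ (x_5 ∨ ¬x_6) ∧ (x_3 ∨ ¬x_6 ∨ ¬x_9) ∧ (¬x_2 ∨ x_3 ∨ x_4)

The formula is unsatisfiable.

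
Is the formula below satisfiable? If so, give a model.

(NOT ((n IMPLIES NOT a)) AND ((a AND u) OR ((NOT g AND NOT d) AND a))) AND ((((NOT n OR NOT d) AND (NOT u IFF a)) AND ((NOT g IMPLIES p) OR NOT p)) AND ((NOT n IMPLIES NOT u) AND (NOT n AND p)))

Case n = True: the conjunct NOT n is False.
Case n = False: the conjunct NOT ((n IMPLIES NOT a)) becomes NOT ((False IMPLIES NOT a)) = False.
Both cases fail — unsatisfiable.

UNSATISFIABLE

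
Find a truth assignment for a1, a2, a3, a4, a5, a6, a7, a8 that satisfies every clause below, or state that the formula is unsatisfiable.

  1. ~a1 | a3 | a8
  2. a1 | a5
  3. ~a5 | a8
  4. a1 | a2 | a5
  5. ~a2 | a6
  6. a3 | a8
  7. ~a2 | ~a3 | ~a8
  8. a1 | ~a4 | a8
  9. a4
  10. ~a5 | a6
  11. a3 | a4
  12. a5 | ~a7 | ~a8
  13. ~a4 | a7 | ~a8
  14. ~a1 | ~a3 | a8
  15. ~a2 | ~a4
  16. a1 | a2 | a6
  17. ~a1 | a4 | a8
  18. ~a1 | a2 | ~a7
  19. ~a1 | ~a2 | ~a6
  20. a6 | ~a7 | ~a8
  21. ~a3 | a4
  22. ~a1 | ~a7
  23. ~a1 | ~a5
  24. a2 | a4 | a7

a1 = False, a2 = False, a3 = True, a4 = True, a5 = True, a6 = True, a7 = True, a8 = True

Unit clause (a4) forces a4 = True.
In (~a2 | ~a4) only ~a2 is left, so a2 = False.
Set a1 = False.
  then (a1 | a5) forces a5 = True.
  then (~a5 | a8) forces a8 = True.
  then (~a5 | a6) forces a6 = True.
  then (~a4 | a7 | ~a8) forces a7 = True.
Set a3 = True.
All clauses satisfied.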